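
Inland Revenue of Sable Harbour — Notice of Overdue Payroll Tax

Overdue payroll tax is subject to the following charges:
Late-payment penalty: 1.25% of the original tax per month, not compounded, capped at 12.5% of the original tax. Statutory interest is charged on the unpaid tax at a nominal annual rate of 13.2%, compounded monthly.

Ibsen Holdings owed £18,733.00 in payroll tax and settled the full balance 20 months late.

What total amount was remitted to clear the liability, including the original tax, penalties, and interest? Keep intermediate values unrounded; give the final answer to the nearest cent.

Penalty (uncapped): 20 × 1.25% × £18,733.00 = £4,683.25; cap = 12.5% × £18,733.00 = £2,341.63… → penalty = £2,341.63…
Interest (13.2%/yr ÷ 12 = 1.1%/month): £18,733.00 × ((1 + 0.011)^20 − 1) = £4,581.7329…
Total = £18,733.00 + £2,341.6250 + £4,581.7329… = £25,656.36

£25,656.36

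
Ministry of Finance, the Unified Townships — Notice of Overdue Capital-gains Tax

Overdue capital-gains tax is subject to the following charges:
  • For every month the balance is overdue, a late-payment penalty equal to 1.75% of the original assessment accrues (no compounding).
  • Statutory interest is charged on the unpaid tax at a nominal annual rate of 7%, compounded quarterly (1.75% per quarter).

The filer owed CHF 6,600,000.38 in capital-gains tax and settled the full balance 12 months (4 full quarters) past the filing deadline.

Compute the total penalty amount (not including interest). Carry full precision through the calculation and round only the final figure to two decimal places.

CHF 1,386,000.08

Late-payment penalty = 1.75% × CHF 6,600,000.38 × 12 mo = CHF 1,386,000.08…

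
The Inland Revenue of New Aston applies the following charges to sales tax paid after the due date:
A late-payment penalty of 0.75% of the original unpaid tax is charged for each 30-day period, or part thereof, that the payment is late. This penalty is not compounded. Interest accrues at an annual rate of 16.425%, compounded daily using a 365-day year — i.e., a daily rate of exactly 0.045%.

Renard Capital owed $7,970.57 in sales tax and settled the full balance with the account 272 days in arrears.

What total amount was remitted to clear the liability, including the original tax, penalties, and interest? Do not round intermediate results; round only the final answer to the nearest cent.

$9,605.93

Penalty periods: ⌈272/30⌉ = 10; penalty = 10 × 0.75% × $7,970.57 = $597.79…
Interest: $7,970.57 × ((1 + 0.00045)^272 − 1) = $7,970.57 × 0.13017498… = $1,037.5688…
Total = $7,970.57 + $597.7928… + $1,037.5688… = $9,605.93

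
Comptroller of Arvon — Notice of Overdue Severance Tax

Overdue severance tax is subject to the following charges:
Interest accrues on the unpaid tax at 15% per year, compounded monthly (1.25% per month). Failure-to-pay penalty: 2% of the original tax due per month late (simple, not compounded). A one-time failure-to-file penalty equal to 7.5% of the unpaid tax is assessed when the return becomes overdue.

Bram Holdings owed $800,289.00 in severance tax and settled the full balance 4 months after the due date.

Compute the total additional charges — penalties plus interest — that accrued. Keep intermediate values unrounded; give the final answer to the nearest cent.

$164,815.79

Failure-to-file penalty: 7.5% × $800,289.00 = $60,021.68…
Failure-to-pay penalty: 4 × 2% × $800,289.00 = $64,023.12
Interest: $800,289.00 × ((1 + 0.0125)^4 − 1) = $800,289.00 × 0.0509453… = $40,770.9927…
Penalties + interest = $124,044.7950 + $40,770.9927… = $164,815.79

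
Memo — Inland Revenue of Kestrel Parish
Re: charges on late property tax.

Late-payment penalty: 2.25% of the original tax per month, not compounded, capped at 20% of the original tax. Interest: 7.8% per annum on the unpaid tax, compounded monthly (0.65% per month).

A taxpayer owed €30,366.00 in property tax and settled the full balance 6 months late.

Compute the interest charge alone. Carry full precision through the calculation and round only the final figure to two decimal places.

Interest: €30,366.00 × ((1 + 0.0065)^6 − 1) = €30,366.00 × 0.0396393… = €1,203.6861…

€1,203.69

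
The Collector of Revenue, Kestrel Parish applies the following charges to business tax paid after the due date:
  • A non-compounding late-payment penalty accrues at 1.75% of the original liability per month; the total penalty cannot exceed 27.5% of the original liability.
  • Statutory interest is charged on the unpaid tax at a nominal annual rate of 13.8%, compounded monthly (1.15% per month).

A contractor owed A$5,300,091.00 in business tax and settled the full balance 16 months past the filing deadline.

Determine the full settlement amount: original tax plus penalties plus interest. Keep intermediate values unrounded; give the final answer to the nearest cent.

A$7,821,632.72

Penalty (uncapped): 16 × 1.75% × A$5,300,091.00 = A$1,484,025.48; cap = 27.5% × A$5,300,091.00 = A$1,457,525.03… → penalty = A$1,457,525.03…
Interest: A$5,300,091.00 × ((1 + 0.0115)^16 − 1) = A$5,300,091.00 × 0.2007544… = A$1,064,016.6910…
Total = A$5,300,091.00 + A$1,457,525.0250 + A$1,064,016.6910… = A$7,821,632.72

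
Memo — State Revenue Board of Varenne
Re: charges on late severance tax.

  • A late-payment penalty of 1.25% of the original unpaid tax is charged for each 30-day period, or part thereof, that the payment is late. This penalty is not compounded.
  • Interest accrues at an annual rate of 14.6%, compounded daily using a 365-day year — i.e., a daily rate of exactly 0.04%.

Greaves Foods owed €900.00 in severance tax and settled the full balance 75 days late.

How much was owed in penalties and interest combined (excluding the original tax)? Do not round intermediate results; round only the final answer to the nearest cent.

€61.15

Penalty periods: ⌈75/30⌉ = 3; penalty = 3 × 1.25% × €900.00 = €33.75
Interest: €900.00 × ((1 + 0.0004)^75 − 1) = €900.00 × 0.03044835… = €27.4035…
Penalties + interest = €33.7500 + €27.4035… = €61.15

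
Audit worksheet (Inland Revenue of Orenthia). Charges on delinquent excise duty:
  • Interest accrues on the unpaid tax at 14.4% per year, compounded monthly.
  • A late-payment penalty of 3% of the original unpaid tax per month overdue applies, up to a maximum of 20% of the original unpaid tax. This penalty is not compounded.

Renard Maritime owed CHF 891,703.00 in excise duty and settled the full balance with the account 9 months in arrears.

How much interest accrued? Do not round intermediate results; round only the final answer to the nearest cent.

CHF 101,058.30

Interest (14.4%/yr ÷ 12 = 1.2%/month): CHF 891,703.00 × ((1 + 0.012)^9 − 1) = CHF 101,058.3028…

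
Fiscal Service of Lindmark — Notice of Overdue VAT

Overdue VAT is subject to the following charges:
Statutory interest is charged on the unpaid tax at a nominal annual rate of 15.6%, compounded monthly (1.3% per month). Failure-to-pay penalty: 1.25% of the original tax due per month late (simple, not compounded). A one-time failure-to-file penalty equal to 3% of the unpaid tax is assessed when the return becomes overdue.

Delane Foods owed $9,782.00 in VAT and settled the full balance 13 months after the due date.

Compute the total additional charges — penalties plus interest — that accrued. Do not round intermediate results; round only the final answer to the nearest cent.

$3,671.49

Failure-to-file penalty: 3% × $9,782.00 = $293.46
Failure-to-pay penalty: 13 × 1.25% × $9,782.00 = $1,589.58…
Interest: $9,782.00 × ((1 + 0.013)^13 − 1) = $9,782.00 × 0.1828312… = $1,788.4553…
Penalties + interest = $1,883.0350 + $1,788.4553… = $3,671.49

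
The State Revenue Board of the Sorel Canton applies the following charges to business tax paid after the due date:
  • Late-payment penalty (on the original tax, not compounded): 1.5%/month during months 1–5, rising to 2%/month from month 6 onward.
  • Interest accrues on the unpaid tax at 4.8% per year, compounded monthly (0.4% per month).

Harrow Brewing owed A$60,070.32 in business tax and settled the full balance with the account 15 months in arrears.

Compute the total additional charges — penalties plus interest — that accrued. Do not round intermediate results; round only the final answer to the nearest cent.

Penalty, months 1–5: 5 × 1.5% × A$60,070.32 = A$4,505.27…
Penalty, months 6–15: 10 × 2% × A$60,070.32 = A$12,014.06…
Interest: A$60,070.32 × ((1 + 0.004)^15 − 1) = A$60,070.32 × 0.0617095… = A$3,706.9078…
Penalties + interest = A$16,519.3380 + A$3,706.9078… = A$20,226.25

A$20,226.25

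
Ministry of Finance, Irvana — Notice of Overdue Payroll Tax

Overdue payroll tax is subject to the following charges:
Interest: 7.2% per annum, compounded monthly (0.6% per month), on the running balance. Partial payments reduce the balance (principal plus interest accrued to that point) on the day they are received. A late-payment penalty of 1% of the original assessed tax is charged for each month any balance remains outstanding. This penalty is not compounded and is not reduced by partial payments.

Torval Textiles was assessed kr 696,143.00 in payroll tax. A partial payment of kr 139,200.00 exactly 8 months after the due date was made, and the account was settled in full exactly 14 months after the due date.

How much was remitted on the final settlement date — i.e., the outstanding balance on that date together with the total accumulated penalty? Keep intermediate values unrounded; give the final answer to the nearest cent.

kr 710,128.27

Balance at month 8: kr 696,143.0000 × (1 + 0.006)^8 = kr 730,268.0601…
After kr 139,200.00 payment: kr 730,268.0601… − kr 139,200.00 = kr 591,068.0601…
Balance at month 14: kr 591,068.0601… × (1 + 0.006)^6 = kr 612,668.2520…
Penalty: 14 × 1% × kr 696,143.00 = kr 97,460.02
Final settlement = outstanding balance + penalty = kr 612,668.2520… + kr 97,460.02 = kr 710,128.27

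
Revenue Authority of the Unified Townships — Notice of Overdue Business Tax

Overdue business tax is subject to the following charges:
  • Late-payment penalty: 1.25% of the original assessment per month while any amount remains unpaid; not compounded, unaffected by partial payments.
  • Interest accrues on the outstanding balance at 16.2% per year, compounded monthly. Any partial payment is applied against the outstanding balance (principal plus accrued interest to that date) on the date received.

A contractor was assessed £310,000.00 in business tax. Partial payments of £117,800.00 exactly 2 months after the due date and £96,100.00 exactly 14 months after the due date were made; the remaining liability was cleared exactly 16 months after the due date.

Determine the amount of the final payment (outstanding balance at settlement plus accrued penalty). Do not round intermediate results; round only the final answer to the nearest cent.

Monthly rate = 16.2% ÷ 12 = 1.35%
Balance at month 2: £310,000.0000 × (1 + 0.0135)^2 = £318,426.4975
After £117,800.00 payment: £318,426.4975 − £117,800.00 = £200,626.4975
Balance at month 14: £200,626.4975 × (1 + 0.0135)^12 = £235,653.1925…
After £96,100.00 payment: £235,653.1925… − £96,100.00 = £139,553.1925…
Balance at month 16: £139,553.1925… × (1 + 0.0135)^2 = £143,346.5623…
Penalty: 16 × 1.25% × £310,000.00 = £62,000.00
Final settlement = outstanding balance + penalty = £143,346.5623… + £62,000.00 = £205,346.56

£205,346.56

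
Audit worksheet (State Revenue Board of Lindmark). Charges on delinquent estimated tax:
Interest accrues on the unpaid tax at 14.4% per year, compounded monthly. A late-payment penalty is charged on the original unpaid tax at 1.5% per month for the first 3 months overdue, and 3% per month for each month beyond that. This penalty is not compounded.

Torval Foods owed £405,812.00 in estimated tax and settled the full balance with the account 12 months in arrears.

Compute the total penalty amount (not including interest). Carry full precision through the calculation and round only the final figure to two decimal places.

£127,830.78

Penalty, months 1–3: 3 × 1.5% × £405,812.00 = £18,261.54
Penalty, months 4–12: 9 × 3% × £405,812.00 = £109,569.24
Total penalty = £18,261.54 + £109,569.24 = £127,830.78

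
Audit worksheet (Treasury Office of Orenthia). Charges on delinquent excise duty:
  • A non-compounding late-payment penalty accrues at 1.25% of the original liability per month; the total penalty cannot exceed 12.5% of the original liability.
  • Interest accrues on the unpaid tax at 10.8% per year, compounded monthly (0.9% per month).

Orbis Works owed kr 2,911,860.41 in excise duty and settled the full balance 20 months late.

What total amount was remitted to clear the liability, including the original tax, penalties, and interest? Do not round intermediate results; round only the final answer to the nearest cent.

kr 3,847,306.59

Penalty (uncapped): 20 × 1.25% × kr 2,911,860.41 = kr 727,965.10…; cap = 12.5% × kr 2,911,860.41 = kr 363,982.55… → penalty = kr 363,982.55…
Interest: kr 2,911,860.41 × ((1 + 0.009)^20 − 1) = kr 2,911,860.41 × 0.1962538… = kr 571,463.6254…
Total = kr 2,911,860.41 + kr 363,982.5513… + kr 571,463.6254… = kr 3,847,306.59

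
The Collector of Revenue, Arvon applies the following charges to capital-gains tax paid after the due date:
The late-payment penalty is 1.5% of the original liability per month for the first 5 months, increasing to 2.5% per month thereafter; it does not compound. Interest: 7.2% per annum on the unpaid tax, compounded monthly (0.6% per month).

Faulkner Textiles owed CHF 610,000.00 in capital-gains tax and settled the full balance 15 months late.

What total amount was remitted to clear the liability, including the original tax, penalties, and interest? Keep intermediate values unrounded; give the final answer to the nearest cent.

CHF 865,516.84

Penalty, months 1–5: 5 × 1.5% × CHF 610,000.00 = CHF 45,750.00
Penalty, months 6–15: 10 × 2.5% × CHF 610,000.00 = CHF 152,500.00
Interest: CHF 610,000.00 × ((1 + 0.006)^15 − 1) = CHF 610,000.00 × 0.0938801… = CHF 57,266.8443…
Total = CHF 610,000.00 + CHF 198,250.0000 + CHF 57,266.8443… = CHF 865,516.84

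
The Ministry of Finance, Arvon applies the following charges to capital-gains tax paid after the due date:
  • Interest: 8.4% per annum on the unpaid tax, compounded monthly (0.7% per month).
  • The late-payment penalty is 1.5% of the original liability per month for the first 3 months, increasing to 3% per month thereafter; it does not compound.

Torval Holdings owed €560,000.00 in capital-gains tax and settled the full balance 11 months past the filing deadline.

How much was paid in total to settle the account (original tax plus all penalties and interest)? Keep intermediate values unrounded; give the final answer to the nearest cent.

Penalty, months 1–3: 3 × 1.5% × €560,000.00 = €25,200.00
Penalty, months 4–11: 8 × 3% × €560,000.00 = €134,400.00
Interest: €560,000.00 × ((1 + 0.007)^11 − 1) = €560,000.00 × 0.0797524… = €44,661.3413…
Total = €560,000.00 + €159,600.0000 + €44,661.3413… = €764,261.34

€764,261.34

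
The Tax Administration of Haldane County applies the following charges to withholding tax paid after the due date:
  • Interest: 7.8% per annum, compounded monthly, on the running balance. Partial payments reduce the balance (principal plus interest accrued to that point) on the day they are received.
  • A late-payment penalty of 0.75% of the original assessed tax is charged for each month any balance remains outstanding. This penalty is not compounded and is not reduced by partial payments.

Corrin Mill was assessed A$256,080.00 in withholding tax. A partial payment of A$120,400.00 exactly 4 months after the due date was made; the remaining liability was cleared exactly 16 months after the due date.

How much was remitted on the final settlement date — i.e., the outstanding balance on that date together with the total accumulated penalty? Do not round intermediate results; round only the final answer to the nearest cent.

A$184,646.16

Monthly rate = 7.8% ÷ 12 = 0.65%
Balance at month 4: A$256,080.0000 × (1 + 0.0065)^4 = A$262,803.2780…
After A$120,400.00 payment: A$262,803.2780… − A$120,400.00 = A$142,403.2780…
Balance at month 16: A$142,403.2780… × (1 + 0.0065)^12 = A$153,916.5561…
Penalty: 16 × 0.75% × A$256,080.00 = A$30,729.60
Final settlement = outstanding balance + penalty = A$153,916.5561… + A$30,729.60 = A$184,646.16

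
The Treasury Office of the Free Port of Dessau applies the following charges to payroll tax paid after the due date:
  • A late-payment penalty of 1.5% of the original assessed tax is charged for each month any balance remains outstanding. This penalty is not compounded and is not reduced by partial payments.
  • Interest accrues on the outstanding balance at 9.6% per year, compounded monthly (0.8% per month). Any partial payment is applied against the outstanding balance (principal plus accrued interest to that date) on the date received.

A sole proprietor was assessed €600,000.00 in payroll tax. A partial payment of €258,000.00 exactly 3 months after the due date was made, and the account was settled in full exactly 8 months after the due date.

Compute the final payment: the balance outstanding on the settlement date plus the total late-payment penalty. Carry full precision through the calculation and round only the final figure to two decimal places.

€443,006.13

Balance at month 3: €600,000.0000 × (1 + 0.008)^3 = €614,515.5072
After €258,000.00 payment: €614,515.5072 − €258,000.00 = €356,515.5072
Balance at month 8: €356,515.5072 × (1 + 0.008)^5 = €371,006.1301…
Penalty: 8 × 1.5% × €600,000.00 = €72,000.00
Final settlement = outstanding balance + penalty = €371,006.1301… + €72,000.00 = €443,006.13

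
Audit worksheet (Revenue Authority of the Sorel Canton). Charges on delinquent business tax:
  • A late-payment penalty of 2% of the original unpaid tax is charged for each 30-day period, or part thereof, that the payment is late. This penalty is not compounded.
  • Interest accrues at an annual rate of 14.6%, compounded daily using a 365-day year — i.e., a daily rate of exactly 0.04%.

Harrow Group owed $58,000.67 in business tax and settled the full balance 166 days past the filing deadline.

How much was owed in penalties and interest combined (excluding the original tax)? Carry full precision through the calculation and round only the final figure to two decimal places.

$10,941.24

Penalty periods: ⌈166/30⌉ = 6; penalty = 6 × 2% × $58,000.67 = $6,960.08…
Interest: $58,000.67 × ((1 + 0.0004)^166 − 1) = $58,000.67 × 0.06863991… = $3,981.1605…
Penalties + interest = $6,960.0804 + $3,981.1605… = $10,941.24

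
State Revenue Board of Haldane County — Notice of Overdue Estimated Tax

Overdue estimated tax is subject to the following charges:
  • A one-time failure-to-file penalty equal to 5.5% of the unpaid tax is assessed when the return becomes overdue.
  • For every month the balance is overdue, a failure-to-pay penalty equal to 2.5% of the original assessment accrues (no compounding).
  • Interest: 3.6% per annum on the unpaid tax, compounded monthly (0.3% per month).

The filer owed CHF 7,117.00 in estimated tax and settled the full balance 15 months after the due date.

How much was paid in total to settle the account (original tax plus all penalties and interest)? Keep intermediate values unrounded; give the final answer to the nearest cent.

CHF 10,504.39

Failure-to-file penalty: 5.5% × CHF 7,117.00 = CHF 391.44…
Failure-to-pay penalty = 2.5% × CHF 7,117.00 × 15 mo = CHF 2,668.88…
Interest: CHF 7,117.00 × ((1 + 0.003)^15 − 1) = CHF 7,117.00 × 0.0459574… = CHF 327.0788…
Total = CHF 7,117.00 + CHF 3,060.3100 + CHF 327.0788… = CHF 10,504.39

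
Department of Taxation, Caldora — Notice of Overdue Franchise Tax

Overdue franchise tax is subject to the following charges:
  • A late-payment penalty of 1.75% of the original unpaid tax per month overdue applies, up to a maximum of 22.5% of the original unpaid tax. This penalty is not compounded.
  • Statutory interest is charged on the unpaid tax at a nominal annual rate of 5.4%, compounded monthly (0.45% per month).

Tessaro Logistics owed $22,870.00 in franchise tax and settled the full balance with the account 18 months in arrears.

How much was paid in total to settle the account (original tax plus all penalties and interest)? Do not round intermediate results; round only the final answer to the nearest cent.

Penalty (uncapped): 18 × 1.75% × $22,870.00 = $7,204.05; cap = 22.5% × $22,870.00 = $5,145.75 → penalty = $5,145.75
Interest: $22,870.00 × ((1 + 0.0045)^18 − 1) = $22,870.00 × 0.0841739… = $1,925.0566…
Total = $22,870.00 + $5,145.7500 + $1,925.0566… = $29,940.81

$29,940.81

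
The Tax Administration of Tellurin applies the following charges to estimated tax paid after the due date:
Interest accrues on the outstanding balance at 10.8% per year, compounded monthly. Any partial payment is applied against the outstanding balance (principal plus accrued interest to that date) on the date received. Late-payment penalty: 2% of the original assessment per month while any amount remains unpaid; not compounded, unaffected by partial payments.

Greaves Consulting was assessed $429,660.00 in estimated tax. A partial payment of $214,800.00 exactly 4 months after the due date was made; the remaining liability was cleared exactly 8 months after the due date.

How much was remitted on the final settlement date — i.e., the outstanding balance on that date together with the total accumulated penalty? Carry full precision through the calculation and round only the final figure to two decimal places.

$307,695.51

Monthly rate = 10.8% ÷ 12 = 0.9%
Balance at month 4: $429,660.0000 × (1 + 0.009)^4 = $445,337.8305…
After $214,800.00 payment: $445,337.8305… − $214,800.00 = $230,537.8305…
Balance at month 8: $230,537.8305… × (1 + 0.009)^4 = $238,949.9075…
Penalty: 8 × 2% × $429,660.00 = $68,745.60
Final settlement = outstanding balance + penalty = $238,949.9075… + $68,745.60 = $307,695.51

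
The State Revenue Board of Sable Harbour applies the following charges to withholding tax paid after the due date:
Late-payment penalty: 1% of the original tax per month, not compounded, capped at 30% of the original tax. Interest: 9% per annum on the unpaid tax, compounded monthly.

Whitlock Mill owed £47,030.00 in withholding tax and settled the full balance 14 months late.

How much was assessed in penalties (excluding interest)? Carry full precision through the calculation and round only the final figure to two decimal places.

Penalty: 14 × 1% × £47,030.00 = £6,584.20 (below the 30% cap of £14,109.00)

£6,584.20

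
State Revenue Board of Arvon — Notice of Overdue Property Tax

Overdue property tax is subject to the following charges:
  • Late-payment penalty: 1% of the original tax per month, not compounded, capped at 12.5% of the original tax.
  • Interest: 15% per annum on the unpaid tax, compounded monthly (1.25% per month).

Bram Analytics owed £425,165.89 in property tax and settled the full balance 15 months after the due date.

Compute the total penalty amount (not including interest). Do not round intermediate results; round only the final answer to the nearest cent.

Penalty (uncapped): 15 × 1% × £425,165.89 = £63,774.88…; cap = 12.5% × £425,165.89 = £53,145.74… → penalty = £53,145.74…

£53,145.74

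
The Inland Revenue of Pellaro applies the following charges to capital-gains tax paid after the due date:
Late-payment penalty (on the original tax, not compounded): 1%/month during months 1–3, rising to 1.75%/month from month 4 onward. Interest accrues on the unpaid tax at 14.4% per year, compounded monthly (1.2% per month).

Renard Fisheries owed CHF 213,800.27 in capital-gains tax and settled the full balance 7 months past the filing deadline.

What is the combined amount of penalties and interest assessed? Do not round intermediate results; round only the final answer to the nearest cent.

CHF 39,998.87

Penalty, months 1–3: 3 × 1% × CHF 213,800.27 = CHF 6,414.01…
Penalty, months 4–7: 4 × 1.75% × CHF 213,800.27 = CHF 14,966.02…
Interest: CHF 213,800.27 × ((1 + 0.012)^7 − 1) = CHF 213,800.27 × 0.0870852… = CHF 18,618.8416…
Penalties + interest = CHF 21,380.0270 + CHF 18,618.8416… = CHF 39,998.87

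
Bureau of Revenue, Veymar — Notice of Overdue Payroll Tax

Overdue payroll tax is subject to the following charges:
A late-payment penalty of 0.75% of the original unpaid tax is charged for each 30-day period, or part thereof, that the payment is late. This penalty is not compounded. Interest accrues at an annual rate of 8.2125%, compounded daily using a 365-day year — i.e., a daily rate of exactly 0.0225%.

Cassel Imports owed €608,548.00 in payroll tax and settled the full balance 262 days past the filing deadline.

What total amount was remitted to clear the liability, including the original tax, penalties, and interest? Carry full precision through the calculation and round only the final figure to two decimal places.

€686,573.09

Penalty periods: ⌈262/30⌉ = 9; penalty = 9 × 0.75% × €608,548.00 = €41,076.99
Interest: €608,548.00 × ((1 + 0.000225)^262 − 1) = €608,548.00 × 0.06071517… = €36,948.0952…
Total = €608,548.00 + €41,076.9900 + €36,948.0952… = €686,573.09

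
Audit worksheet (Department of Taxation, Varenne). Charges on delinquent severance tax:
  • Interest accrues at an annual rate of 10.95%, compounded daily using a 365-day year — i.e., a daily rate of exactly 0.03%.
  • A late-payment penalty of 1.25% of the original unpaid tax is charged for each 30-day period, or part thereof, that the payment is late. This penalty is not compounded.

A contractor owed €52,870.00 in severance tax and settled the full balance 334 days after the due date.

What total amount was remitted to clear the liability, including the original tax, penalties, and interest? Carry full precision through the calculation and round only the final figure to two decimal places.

€66,371.70

Penalty periods: ⌈334/30⌉ = 12; penalty = 12 × 1.25% × €52,870.00 = €7,930.50
Interest: €52,870.00 × ((1 + 0.0003)^334 − 1) = €52,870.00 × 0.10537536… = €5,571.1955…
Total = €52,870.00 + €7,930.5000 + €5,571.1955… = €66,371.70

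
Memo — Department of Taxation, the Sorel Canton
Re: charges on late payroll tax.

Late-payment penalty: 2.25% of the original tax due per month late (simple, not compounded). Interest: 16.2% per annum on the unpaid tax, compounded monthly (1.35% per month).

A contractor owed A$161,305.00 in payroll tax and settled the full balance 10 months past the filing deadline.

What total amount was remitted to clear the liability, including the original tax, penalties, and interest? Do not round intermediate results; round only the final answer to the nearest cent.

Late-payment penalty: 10 × 2.25% × A$161,305.00 = A$36,293.63…
Interest: A$161,305.00 × ((1 + 0.0135)^10 − 1) = A$161,305.00 × 0.1435036… = A$23,147.8457…
Total = A$161,305.00 + A$36,293.6250 + A$23,147.8457… = A$220,746.47

A$220,746.47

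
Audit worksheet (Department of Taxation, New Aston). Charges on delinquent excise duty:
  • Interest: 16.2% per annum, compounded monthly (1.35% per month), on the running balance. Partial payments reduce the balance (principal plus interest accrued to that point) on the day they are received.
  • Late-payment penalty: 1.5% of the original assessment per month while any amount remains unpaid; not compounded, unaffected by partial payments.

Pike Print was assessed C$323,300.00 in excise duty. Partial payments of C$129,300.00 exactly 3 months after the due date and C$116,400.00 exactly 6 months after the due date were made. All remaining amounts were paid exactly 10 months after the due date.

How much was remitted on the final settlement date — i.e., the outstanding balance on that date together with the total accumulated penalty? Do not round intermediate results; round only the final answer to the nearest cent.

Balance at month 3: C$323,300.0000 × (1 + 0.0135)^3 = C$336,571.2097…
After C$129,300.00 payment: C$336,571.2097… − C$129,300.00 = C$207,271.2097…
Balance at month 6: C$207,271.2097… × (1 + 0.0135)^3 = C$215,779.5292…
After C$116,400.00 payment: C$215,779.5292… − C$116,400.00 = C$99,379.5292…
Balance at month 10: C$99,379.5292… × (1 + 0.0135)^4 = C$104,855.6766…
Penalty: 10 × 1.5% × C$323,300.00 = C$48,495.00
Final settlement = outstanding balance + penalty = C$104,855.6766… + C$48,495.00 = C$153,350.68

C$153,350.68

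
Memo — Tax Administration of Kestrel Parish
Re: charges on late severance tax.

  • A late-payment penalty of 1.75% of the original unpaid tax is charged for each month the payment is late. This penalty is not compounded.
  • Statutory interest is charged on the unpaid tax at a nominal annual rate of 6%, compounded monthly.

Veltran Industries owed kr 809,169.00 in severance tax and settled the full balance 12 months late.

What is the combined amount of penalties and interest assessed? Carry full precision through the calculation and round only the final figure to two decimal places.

kr 219,833.26

Late-payment penalty = 1.75% × kr 809,169.00 × 12 mo = kr 169,925.49
Interest (6%/yr ÷ 12 = 0.5%/month): kr 809,169.00 × ((1 + 0.005)^12 − 1) = kr 49,907.7733…
Penalties + interest = kr 169,925.4900 + kr 49,907.7733… = kr 219,833.26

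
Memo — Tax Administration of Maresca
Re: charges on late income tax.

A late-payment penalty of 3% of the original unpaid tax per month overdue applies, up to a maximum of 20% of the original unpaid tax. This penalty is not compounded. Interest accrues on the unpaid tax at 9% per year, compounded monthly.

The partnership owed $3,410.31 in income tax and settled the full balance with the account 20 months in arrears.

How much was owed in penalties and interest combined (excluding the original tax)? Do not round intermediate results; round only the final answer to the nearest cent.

Penalty (uncapped): 20 × 3% × $3,410.31 = $2,046.19…; cap = 20% × $3,410.31 = $682.06… → penalty = $682.06…
Interest (9%/yr ÷ 12 = 0.75%/month): $3,410.31 × ((1 + 0.0075)^20 − 1) = $549.6879…
Penalties + interest = $682.0620 + $549.6879… = $1,231.75

$1,231.75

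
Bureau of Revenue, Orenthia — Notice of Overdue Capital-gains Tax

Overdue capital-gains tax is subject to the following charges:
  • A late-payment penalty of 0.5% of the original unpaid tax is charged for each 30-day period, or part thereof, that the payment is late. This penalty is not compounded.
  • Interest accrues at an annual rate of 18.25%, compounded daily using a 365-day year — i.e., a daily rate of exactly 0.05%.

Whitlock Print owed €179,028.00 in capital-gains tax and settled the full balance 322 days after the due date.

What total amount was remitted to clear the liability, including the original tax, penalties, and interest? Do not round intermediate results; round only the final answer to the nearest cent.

Penalty periods: ⌈322/30⌉ = 11; penalty = 11 × 0.5% × €179,028.00 = €9,846.54
Interest: €179,028.00 × ((1 + 0.0005)^322 − 1) = €179,028.00 × 0.17463770… = €31,265.0390…
Total = €179,028.00 + €9,846.5400 + €31,265.0390… = €220,139.58

€220,139.58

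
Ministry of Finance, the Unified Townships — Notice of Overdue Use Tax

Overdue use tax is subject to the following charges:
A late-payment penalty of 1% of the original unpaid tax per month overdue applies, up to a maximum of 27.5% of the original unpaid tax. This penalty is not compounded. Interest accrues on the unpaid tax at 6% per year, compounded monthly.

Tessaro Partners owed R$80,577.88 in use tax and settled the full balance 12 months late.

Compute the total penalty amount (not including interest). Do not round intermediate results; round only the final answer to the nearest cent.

Penalty: 12 × 1% × R$80,577.88 = R$9,669.35… (below the 27.5% cap of R$22,158.92…)

R$9,669.35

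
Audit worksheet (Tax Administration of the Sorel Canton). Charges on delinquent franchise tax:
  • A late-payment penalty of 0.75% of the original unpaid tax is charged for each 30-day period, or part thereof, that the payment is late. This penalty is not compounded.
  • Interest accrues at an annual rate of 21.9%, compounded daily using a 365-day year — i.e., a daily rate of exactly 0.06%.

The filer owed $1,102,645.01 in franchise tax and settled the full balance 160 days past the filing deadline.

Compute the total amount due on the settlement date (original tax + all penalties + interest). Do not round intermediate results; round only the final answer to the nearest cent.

$1,263,330.57

Penalty periods: ⌈160/30⌉ = 6; penalty = 6 × 0.75% × $1,102,645.01 = $49,619.03…
Interest: $1,102,645.01 × ((1 + 0.0006)^160 − 1) = $1,102,645.01 × 0.10072738… = $111,066.5377…
Total = $1,102,645.01 + $49,619.0255… + $111,066.5377… = $1,263,330.57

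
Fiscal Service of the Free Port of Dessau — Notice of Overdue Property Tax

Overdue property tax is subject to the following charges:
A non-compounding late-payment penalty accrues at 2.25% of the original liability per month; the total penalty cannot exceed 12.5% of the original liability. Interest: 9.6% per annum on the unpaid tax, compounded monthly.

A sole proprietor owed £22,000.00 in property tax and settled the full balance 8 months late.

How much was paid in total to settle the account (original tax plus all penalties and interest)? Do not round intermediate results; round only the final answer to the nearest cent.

£26,198.06

Penalty (uncapped): 8 × 2.25% × £22,000.00 = £3,960.00; cap = 12.5% × £22,000.00 = £2,750.00 → penalty = £2,750.00
Interest (9.6%/yr ÷ 12 = 0.8%/month): £22,000.00 × ((1 + 0.008)^8 − 1) = £1,448.0611…
Total = £22,000.00 + £2,750.0000 + £1,448.0611… = £26,198.06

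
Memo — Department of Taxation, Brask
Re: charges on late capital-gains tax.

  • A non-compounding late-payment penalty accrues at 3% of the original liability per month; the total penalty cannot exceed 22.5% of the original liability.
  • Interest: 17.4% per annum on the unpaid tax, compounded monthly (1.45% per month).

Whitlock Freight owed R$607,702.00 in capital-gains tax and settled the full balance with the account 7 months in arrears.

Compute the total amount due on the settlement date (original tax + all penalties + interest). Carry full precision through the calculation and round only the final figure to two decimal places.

R$799,750.12

Penalty: 7 × 3% × R$607,702.00 = R$127,617.42 (below the 22.5% cap of R$136,732.95)
Interest: R$607,702.00 × ((1 + 0.0145)^7 − 1) = R$607,702.00 × 0.1060235… = R$64,430.7006…
Total = R$607,702.00 + R$127,617.4200 + R$64,430.7006… = R$799,750.12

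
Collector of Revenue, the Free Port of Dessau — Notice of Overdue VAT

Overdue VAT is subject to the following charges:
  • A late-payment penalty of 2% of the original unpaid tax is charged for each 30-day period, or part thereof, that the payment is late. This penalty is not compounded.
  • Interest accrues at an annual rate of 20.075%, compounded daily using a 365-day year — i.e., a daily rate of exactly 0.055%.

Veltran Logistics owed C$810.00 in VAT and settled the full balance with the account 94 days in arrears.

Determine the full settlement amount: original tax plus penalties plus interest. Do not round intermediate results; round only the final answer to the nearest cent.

Penalty periods: ⌈94/30⌉ = 4; penalty = 4 × 2% × C$810.00 = C$64.80
Interest: C$810.00 × ((1 + 0.00055)^94 − 1) = C$810.00 × 0.05304481… = C$42.9663…
Total = C$810.00 + C$64.8000 + C$42.9663… = C$917.77

C$917.77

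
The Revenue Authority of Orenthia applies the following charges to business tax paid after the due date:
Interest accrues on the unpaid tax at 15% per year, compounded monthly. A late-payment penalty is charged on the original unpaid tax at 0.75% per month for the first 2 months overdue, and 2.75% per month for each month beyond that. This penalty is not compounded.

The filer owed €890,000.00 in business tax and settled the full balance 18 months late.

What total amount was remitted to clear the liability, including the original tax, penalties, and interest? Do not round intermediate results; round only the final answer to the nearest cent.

€1,517,963.88

Penalty, months 1–2: 2 × 0.75% × €890,000.00 = €13,350.00
Penalty, months 3–18: 16 × 2.75% × €890,000.00 = €391,600.00
Interest (15%/yr ÷ 12 = 1.25%/month): €890,000.00 × ((1 + 0.0125)^18 − 1) = €223,013.8808…
Total = €890,000.00 + €404,950.0000 + €223,013.8808… = €1,517,963.88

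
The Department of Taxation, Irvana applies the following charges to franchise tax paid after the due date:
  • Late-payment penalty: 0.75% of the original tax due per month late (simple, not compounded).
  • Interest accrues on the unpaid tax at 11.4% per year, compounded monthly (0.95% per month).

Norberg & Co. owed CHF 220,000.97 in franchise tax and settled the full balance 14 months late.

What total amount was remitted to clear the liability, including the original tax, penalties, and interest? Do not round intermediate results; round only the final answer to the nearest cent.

Late-payment penalty: 14 × 0.75% × CHF 220,000.97 = CHF 23,100.10…
Interest: CHF 220,000.97 × ((1 + 0.0095)^14 − 1) = CHF 220,000.97 × 0.1415331… = CHF 31,137.4292…
Total = CHF 220,000.97 + CHF 23,100.1019… + CHF 31,137.4292… = CHF 274,238.50

CHF 274,238.50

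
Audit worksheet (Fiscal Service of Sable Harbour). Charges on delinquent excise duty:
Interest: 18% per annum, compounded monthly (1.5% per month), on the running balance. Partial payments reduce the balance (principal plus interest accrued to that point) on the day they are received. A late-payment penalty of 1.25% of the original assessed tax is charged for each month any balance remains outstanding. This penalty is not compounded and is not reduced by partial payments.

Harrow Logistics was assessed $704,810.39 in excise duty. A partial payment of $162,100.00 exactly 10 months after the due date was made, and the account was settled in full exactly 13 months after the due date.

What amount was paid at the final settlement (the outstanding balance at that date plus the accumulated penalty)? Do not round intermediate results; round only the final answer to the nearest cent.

$800,351.60

Balance at month 10: $704,810.3900 × (1 + 0.015)^10 = $817,961.2315…
After $162,100.00 payment: $817,961.2315… − $162,100.00 = $655,861.2315…
Balance at month 13: $655,861.2315… × (1 + 0.015)^3 = $685,819.9068…
Penalty: 13 × 1.25% × $704,810.39 = $114,531.69…
Final settlement = outstanding balance + penalty = $685,819.9068… + $114,531.69… = $800,351.60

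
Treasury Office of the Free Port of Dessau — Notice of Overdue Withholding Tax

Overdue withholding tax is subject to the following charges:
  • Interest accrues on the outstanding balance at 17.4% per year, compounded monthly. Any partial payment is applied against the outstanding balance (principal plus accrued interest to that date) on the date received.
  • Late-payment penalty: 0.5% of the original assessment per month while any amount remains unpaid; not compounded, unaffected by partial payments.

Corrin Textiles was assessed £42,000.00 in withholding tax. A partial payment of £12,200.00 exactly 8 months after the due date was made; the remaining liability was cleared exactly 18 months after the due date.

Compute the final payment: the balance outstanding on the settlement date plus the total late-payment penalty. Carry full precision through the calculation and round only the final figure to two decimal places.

Monthly rate = 17.4% ÷ 12 = 1.45%
Balance at month 8: £42,000.0000 × (1 + 0.0145)^8 = £47,126.5558…
After £12,200.00 payment: £47,126.5558… − £12,200.00 = £34,926.5558…
Balance at month 18: £34,926.5558… × (1 + 0.0145)^10 = £40,334.4626…
Penalty: 18 × 0.5% × £42,000.00 = £3,780.00
Final settlement = outstanding balance + penalty = £40,334.4626… + £3,780.00 = £44,114.46

£44,114.46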